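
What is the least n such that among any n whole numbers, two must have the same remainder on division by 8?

Two integers differ by a multiple of 8 exactly when they share a remainder mod 8.
There are 8 residue classes mod 8, so 8 integers can all lie in distinct classes.
One more integer must repeat a residue, giving a difference divisible by 8. So n = 8 + 1 = 9.

9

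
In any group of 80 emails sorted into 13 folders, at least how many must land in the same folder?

7

The 80 emails fall into 13 folders.
If each of the 13 folders held at most 6, the total would be at most 13 × 6 = 78 < 80, a contradiction.
So at least one holds ⌈80/13⌉ = 7.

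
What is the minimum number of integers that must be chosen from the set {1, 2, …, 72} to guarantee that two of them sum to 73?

Partition {1, …, 72} into 36 pairs: {1,72}, {2,71}, …, {36,37}.
Choosing 36 integers — say the integers 1 through 36 — takes one from each pair and avoids the property.
Choosing 37 forces two into the same pair by pigeonhole, and those sum to 73. So 37.

37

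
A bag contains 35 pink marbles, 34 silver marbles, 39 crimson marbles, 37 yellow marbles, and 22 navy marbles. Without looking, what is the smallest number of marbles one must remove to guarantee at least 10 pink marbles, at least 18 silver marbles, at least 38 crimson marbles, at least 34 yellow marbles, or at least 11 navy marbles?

The worst case stops just short of every target: 9 pink, 17 silver, 37 crimson, 33 yellow, 10 navy — 9 + 17 + 37 + 33 + 10 = 106 marbles.
One more marble must push some color to its target, so 106 + 1 = 107.

107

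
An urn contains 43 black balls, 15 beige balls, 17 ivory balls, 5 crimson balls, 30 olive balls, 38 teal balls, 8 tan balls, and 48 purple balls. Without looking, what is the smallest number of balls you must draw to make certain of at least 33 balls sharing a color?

172

In the worst case we take at most 32 of each color, but all 15 beige, all 17 ivory, all 5 crimson, all 30 olive, and all 8 tan (fewer than 32), giving 32 + 15 + 17 + 5 + 30 + 32 + 8 + 32 = 171.
One more ball then forces some color to 33, so 171 + 1 = 172.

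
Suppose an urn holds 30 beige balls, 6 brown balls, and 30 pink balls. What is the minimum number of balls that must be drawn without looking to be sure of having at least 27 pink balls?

The worst case draws every non-pink ball first: 30 + 6 = 36.
The next 27 draws are then forced to be pink, giving 36 + 27 = 63.

63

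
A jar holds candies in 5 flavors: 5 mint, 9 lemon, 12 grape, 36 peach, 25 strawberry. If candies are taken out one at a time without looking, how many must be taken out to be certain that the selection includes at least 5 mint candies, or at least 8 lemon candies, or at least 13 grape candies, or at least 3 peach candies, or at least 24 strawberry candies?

The worst case stops just short of every target: 4 mint, 7 lemon, 12 grape, 2 peach, 23 strawberry — 4 + 7 + 12 + 2 + 23 = 48 candies.
One more candy must push some flavor to its target, so 48 + 1 = 49.

49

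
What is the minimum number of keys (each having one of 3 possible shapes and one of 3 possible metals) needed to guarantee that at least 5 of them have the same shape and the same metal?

There are 3 × 3 = 9 (shape, metal) combinations acting as pigeonholes.
With 9 × 4 = 36 keys we could place exactly 4 in each, with no (shape, metal) pair reaching 5.
One more forces some (shape, metal) pair to hold 5, so 36 + 1 = 37.

37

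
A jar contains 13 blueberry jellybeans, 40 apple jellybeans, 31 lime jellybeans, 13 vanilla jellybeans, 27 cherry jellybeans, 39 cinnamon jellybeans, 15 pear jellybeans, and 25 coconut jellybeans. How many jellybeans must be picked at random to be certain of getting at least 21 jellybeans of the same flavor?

142

Treat the 8 flavors as pigeonholes.
In the worst case we take at most 20 of each flavor, but all 13 blueberry, all 13 vanilla, and all 15 pear (fewer than 20), giving 13 + 20 + 20 + 13 + 20 + 20 + 15 + 20 = 141.
One more jellybean then forces some flavor to 21, so 141 + 1 = 142.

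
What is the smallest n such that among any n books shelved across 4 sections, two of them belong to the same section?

5

There are 4 sections acting as pigeonholes.
With 4 books we could place one in each, avoiding any repeat.
One more forces some class to hold 2, so 4 + 1 = 5.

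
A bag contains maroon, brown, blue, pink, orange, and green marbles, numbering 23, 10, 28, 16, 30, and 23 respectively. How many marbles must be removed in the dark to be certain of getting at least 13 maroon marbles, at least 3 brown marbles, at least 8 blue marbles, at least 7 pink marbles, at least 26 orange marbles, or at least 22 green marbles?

Each of the 6 colors has its own threshold; avoid all of them simultaneously.
The worst case stops just short of every target: 12 maroon, 2 brown, 7 blue, 6 pink, 25 orange, 21 green — 12 + 2 + 7 + 6 + 25 + 21 = 73 marbles.
One more marble must push some color to its target, so 73 + 1 = 74.

74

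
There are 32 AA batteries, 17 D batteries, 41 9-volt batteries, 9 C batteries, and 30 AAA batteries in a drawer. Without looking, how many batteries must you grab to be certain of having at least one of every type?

The hardest type to obtain is C: we could draw every other battery first — 129 − 9 = 120 batteries — without a single C one.
The next draw must be C, so 120 + 1 = 121.

121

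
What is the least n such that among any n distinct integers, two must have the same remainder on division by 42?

43

Two integers differ by a multiple of 42 exactly when they share a remainder mod 42.
There are 42 residue classes mod 42, so 42 integers can all lie in distinct classes.
One more integer must repeat a residue, giving a difference divisible by 42. So n = 42 + 1 = 43.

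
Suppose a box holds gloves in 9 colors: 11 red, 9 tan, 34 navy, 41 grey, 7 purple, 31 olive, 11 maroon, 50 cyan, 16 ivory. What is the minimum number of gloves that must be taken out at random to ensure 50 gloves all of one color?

In the worst case we take at most 49 of each color, but all 11 red, all 9 tan, all 34 navy, all 41 grey, all 7 purple, all 31 olive, all 11 maroon, and all 16 ivory (fewer than 49), giving 11 + 9 + 34 + 41 + 7 + 31 + 11 + 49 + 16 = 209.
One more glove then forces some color to 50, so 209 + 1 = 210.

210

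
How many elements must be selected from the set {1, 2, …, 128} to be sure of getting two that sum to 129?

Partition {1, …, 128} into 64 pairs: {1,128}, {2,127}, …, {64,65}.
Choosing 64 integers — say the integers 1 through 64 — takes one from each pair and avoids the property.
Choosing 65 forces two into the same pair by pigeonhole, and those sum to 129. So 65.

65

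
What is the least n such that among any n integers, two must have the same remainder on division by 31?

32

Two integers differ by a multiple of 31 exactly when they share a remainder mod 31.
There are 31 residue classes mod 31, so 31 integers can all lie in distinct classes.
One more integer must repeat a residue, giving a difference divisible by 31. So n = 31 + 1 = 32.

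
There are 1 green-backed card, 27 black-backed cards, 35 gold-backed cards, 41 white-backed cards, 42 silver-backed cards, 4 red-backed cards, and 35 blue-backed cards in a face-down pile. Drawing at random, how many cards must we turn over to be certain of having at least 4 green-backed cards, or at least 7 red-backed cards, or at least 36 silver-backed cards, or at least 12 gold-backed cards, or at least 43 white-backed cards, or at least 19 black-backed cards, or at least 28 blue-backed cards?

138

The worst case stops just short of every target: all 1 green-backed, 18 black-backed, 11 gold-backed, all 41 white-backed, 35 silver-backed, all 4 red-backed, 27 blue-backed — 1 + 18 + 11 + 41 + 35 + 4 + 27 = 137 cards.
One more card must push some back color to its target, so 137 + 1 = 138.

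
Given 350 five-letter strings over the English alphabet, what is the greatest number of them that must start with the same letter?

14

There are 26 possible first letters, which serve as the pigeonholes.
If each of the 26 possible first letters held at most 13, the total would be at most 26 × 13 = 338 < 350, a contradiction.
So at least one holds ⌈350/26⌉ = 14.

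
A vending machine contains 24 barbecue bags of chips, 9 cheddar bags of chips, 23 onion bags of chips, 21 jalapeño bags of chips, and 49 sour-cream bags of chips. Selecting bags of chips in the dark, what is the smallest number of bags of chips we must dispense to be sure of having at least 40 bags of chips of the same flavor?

117

In the worst case we take at most 39 of each flavor, but all 24 barbecue, all 9 cheddar, all 23 onion, and all 21 jalapeño (fewer than 39), giving 24 + 9 + 23 + 21 + 39 = 116.
One more bag of chips then forces some flavor to 40, so 116 + 1 = 117.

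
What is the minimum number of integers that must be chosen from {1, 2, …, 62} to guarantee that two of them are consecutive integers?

Partition {1, …, 62} into 31 pairs: {1,2}, {3,4}, …, {61,62}.
Choosing 31 integers — say the 31 even numbers 2, 4, …, 62 — takes one from each pair and avoids the property.
Choosing 32 forces two into the same pair by pigeonhole, and those are consecutive. So 32.

32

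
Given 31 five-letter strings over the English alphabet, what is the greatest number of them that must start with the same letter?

The 31 five-letter strings over the English alphabet fall into 26 possible first letters.
If each of the 26 possible first letters held at most 1, the total would be at most 26 × 1 = 26 < 31, a contradiction.
So at least one holds ⌈31/26⌉ = 2.

2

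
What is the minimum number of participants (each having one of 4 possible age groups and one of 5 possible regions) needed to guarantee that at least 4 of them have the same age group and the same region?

61

There are 4 × 5 = 20 (age group, region) combinations acting as pigeonholes.
With 20 × 3 = 60 participants we could place exactly 3 in each, with no (age group, region) pair reaching 4.
One more forces some (age group, region) pair to hold 4, so 60 + 1 = 61.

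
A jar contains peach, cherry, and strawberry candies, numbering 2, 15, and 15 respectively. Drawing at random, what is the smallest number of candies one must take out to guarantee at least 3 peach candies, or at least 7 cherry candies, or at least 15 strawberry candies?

23

The worst case stops just short of every target: 2 peach, 6 cherry, 14 strawberry — 2 + 6 + 14 = 22 candies.
One more candy must push some flavor to its target, so 22 + 1 = 23.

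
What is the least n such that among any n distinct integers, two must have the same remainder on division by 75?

76

Two integers differ by a multiple of 75 exactly when they share a remainder mod 75.
There are 75 residue classes mod 75, so 75 integers can all lie in distinct classes.
One more integer must repeat a residue, giving a difference divisible by 75. So n = 75 + 1 = 76.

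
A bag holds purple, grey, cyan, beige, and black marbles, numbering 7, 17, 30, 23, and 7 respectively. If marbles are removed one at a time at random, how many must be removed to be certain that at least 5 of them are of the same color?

21

The worst case takes 4 marbles of each color without reaching 5 of any: 5 × 4 = 20.
The next marble must bring some color to 5, so 20 + 1 = 21.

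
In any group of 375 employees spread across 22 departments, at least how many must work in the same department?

The 375 employees fall into 22 departments.
If each of the 22 departments held at most 17, the total would be at most 22 × 17 = 374 < 375, a contradiction.
So at least one holds ⌈375/22⌉ = 18.

18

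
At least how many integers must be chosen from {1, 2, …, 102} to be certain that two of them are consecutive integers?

52

Partition {1, …, 102} into 51 pairs: {1,2}, {3,4}, …, {101,102}.
Choosing 51 integers — say the 51 even numbers 2, 4, …, 102 — takes one from each pair and avoids the property.
Choosing 52 forces two into the same pair by pigeonhole, and those are consecutive. So 52.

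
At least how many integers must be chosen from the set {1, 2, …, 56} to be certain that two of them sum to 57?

29

Partition {1, …, 56} into 28 pairs: {1,56}, {2,55}, …, {28,29}.
Choosing 28 integers — say the integers 1 through 28 — takes one from each pair and avoids the property.
Choosing 29 forces two into the same pair by pigeonhole, and those sum to 57. So 29.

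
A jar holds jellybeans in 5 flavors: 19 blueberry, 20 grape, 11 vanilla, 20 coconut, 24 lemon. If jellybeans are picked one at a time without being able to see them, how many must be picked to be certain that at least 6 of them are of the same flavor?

26

The worst case takes 5 jellybeans of each flavor without reaching 6 of any: 5 × 5 = 25.
The next jellybean must bring some flavor to 6, so 25 + 1 = 26.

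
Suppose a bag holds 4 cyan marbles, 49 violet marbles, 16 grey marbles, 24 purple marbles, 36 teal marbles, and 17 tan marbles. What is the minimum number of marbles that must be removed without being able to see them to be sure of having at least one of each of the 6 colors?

The hardest color to obtain is cyan: we could draw every other marble first — 146 − 4 = 142 marbles — without a single cyan one.
The next draw must be cyan, so 142 + 1 = 143.

143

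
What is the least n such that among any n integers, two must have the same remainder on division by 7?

8

Two integers differ by a multiple of 7 exactly when they share a remainder mod 7.
There are 7 residue classes mod 7, so 7 integers can all lie in distinct classes.
One more integer must repeat a residue, giving a difference divisible by 7. So n = 7 + 1 = 8.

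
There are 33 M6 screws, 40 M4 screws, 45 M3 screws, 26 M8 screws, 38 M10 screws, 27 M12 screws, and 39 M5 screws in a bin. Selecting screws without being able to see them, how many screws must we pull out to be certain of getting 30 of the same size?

199

Treat the 7 sizes as pigeonholes.
In the worst case we take at most 29 of each size, but all 26 M8 and all 27 M12 (fewer than 29), giving 29 + 29 + 29 + 26 + 29 + 27 + 29 = 198.
One more screw then forces some size to 30, so 198 + 1 = 199.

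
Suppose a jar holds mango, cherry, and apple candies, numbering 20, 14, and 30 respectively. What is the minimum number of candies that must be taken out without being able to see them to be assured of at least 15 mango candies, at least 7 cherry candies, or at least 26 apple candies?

The worst case stops just short of every target: 14 mango, 6 cherry, 25 apple — 14 + 6 + 25 = 45 candies.
One more candy must push some flavor to its target, so 45 + 1 = 46.

46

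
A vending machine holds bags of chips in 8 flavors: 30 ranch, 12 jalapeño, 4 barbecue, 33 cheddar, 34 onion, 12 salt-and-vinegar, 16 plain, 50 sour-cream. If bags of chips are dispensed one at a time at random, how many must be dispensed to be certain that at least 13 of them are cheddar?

To avoid cheddar bags of chips as long as possible, exhaust the other 7 flavors first.
The worst case draws every non-cheddar bag of chips first: 30 + 12 + 4 + 34 + 12 + 16 + 50 = 158.
The next 13 draws are then forced to be cheddar, giving 158 + 13 = 171.

171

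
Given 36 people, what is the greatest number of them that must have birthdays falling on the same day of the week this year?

If each of the 7 days of the week held at most 5, the total would be at most 7 × 5 = 35 < 36, a contradiction.
So at least one holds ⌈36/7⌉ = 6.

6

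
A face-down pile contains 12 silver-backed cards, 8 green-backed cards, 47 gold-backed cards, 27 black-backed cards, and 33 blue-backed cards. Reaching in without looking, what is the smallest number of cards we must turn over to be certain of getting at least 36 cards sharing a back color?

116

Treat the 5 back colors as pigeonholes.
In the worst case we take at most 35 of each back color, but all 12 silver-backed, all 8 green-backed, all 27 black-backed, and all 33 blue-backed (fewer than 35), giving 12 + 8 + 35 + 27 + 33 = 115.
One more card then forces some back color to 36, so 115 + 1 = 116.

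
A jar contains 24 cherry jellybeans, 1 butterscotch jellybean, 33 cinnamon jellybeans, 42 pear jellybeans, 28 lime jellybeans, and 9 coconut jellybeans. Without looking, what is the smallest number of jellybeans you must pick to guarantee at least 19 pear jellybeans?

The worst case draws every non-pear jellybean first: 24 + 1 + 33 + 28 + 9 = 95.
The next 19 draws are then forced to be pear, giving 95 + 19 = 114.

114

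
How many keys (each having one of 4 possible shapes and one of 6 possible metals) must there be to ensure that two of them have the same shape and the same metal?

There are 4 × 6 = 24 (shape, metal) combinations acting as pigeonholes.
With 24 keys we could place one in each, avoiding any repeat.
One more forces some (shape, metal) pair to hold 2, so 24 + 1 = 25.

25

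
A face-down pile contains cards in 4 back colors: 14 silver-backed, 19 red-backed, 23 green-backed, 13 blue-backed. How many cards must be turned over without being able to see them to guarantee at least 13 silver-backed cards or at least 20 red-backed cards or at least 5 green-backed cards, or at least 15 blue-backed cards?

49

Each of the 4 back colors has its own threshold; avoid all of them simultaneously.
The worst case stops just short of every target: 12 silver-backed, 19 red-backed, 4 green-backed, all 13 blue-backed — 12 + 19 + 4 + 13 = 48 cards.
One more card must push some back color to its target, so 48 + 1 = 49.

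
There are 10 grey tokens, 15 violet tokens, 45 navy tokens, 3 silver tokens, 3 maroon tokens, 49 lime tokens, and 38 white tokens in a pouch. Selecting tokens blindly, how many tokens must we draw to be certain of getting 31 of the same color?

122

In the worst case we take at most 30 of each color, but all 10 grey, all 15 violet, all 3 silver, and all 3 maroon (fewer than 30), giving 10 + 15 + 30 + 3 + 3 + 30 + 30 = 121.
One more token then forces some color to 31, so 121 + 1 = 122.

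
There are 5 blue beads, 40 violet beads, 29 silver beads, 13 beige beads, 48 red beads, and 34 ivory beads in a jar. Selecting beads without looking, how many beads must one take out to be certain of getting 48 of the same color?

Treat the 6 colors as pigeonholes.
In the worst case we take at most 47 of each color, but all 5 blue, all 40 violet, all 29 silver, all 13 beige, and all 34 ivory (fewer than 47), giving 5 + 40 + 29 + 13 + 47 + 34 = 168.
One more bead then forces some color to 48, so 168 + 1 = 169.

169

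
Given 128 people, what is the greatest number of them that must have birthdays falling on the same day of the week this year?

19

There are 7 days of the week, which serve as the pigeonholes.
If each of the 7 days of the week held at most 18, the total would be at most 7 × 18 = 126 < 128, a contradiction.
So at least one holds ⌈128/7⌉ = 19.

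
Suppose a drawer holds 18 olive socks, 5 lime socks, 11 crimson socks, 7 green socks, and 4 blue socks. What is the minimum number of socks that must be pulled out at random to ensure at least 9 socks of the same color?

In the worst case we take at most 8 of each color, but all 5 lime, all 7 green, and all 4 blue (fewer than 8), giving 8 + 5 + 8 + 7 + 4 = 32.
One more sock then forces some color to 9, so 32 + 1 = 33.

33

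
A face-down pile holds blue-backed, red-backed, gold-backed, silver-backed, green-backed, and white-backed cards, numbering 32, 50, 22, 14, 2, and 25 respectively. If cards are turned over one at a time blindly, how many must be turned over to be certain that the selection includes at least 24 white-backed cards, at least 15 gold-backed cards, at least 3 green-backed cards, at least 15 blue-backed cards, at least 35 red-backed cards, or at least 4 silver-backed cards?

91

Each of the 6 back colors has its own threshold; avoid all of them simultaneously.
The worst case stops just short of every target: 14 blue-backed, 34 red-backed, 14 gold-backed, 3 silver-backed, 2 green-backed, 23 white-backed — 14 + 34 + 14 + 3 + 2 + 23 = 90 cards.
One more card must push some back color to its target, so 90 + 1 = 91.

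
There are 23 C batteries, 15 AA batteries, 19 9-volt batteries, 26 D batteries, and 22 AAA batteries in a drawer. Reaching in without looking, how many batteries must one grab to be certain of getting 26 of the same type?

105

Treat the 5 types as pigeonholes.
In the worst case we take at most 25 of each type, but all 23 C, all 15 AA, all 19 9-volt, and all 22 AAA (fewer than 25), giving 23 + 15 + 19 + 25 + 22 = 104.
One more battery then forces some type to 26, so 104 + 1 = 105.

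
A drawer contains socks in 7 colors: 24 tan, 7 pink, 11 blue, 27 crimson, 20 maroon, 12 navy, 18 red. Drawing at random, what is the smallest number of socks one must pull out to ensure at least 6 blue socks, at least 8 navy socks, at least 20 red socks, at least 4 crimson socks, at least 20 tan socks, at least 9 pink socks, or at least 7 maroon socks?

The worst case stops just short of every target: 19 tan, all 7 pink, 5 blue, 3 crimson, 6 maroon, 7 navy, all 18 red — 19 + 7 + 5 + 3 + 6 + 7 + 18 = 65 socks.
One more sock must push some color to its target, so 65 + 1 = 66.

66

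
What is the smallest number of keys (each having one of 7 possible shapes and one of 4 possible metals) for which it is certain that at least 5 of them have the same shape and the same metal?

113

There are 7 × 4 = 28 (shape, metal) combinations acting as pigeonholes.
With 28 × 4 = 112 keys we could place exactly 4 in each, with no (shape, metal) pair reaching 5.
One more forces some (shape, metal) pair to hold 5, so 112 + 1 = 113.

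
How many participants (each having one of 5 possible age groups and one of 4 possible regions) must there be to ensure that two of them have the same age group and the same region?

There are 5 × 4 = 20 (age group, region) combinations acting as pigeonholes.
With 20 participants we could place one in each, avoiding any repeat.
One more forces some (age group, region) pair to hold 2, so 20 + 1 = 21.

21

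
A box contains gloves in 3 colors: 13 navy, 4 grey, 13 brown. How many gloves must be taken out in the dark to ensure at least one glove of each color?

27

The hardest color to obtain is grey: we could draw every other glove first — 30 − 4 = 26 gloves — without a single grey one.
The next draw must be grey, so 26 + 1 = 27.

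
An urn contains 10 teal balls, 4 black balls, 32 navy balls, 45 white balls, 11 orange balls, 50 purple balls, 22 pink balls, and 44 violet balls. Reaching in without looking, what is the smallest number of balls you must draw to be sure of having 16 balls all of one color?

Treat the 8 colors as pigeonholes.
In the worst case we take at most 15 of each color, but all 10 teal, all 4 black, and all 11 orange (fewer than 15), giving 10 + 4 + 15 + 15 + 11 + 15 + 15 + 15 = 100.
One more ball then forces some color to 16, so 100 + 1 = 101.

101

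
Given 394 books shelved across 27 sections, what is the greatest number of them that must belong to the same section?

15

If each of the 27 sections held at most 14, the total would be at most 27 × 14 = 378 < 394, a contradiction.
So at least one holds ⌈394/27⌉ = 15.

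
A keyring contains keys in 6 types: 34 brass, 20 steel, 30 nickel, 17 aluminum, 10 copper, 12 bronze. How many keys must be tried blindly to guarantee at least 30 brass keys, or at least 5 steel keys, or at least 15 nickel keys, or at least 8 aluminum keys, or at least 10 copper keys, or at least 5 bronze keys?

68

The worst case stops just short of every target: 29 brass, 4 steel, 14 nickel, 7 aluminum, 9 copper, 4 bronze — 29 + 4 + 14 + 7 + 9 + 4 = 67 keys.
One more key must push some type to its target, so 67 + 1 = 68.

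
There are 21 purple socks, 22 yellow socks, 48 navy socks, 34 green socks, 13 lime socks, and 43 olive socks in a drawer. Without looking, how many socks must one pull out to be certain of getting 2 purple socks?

The worst case draws every non-purple sock first: 22 + 48 + 34 + 13 + 43 = 160.
The next 2 draws are then forced to be purple, giving 160 + 2 = 162.

162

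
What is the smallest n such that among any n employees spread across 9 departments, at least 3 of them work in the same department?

There are 9 departments acting as pigeonholes.
With 9 × 2 = 18 employees we could place exactly 2 in each, with no class reaching 3.
One more forces some class to hold 3, so 18 + 1 = 19.

19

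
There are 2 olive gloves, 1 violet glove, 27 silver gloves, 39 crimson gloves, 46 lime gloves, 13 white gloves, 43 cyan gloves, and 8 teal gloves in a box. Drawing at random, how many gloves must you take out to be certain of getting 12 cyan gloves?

148

The worst case draws every non-cyan glove first: 2 + 1 + 27 + 39 + 46 + 13 + 8 = 136.
The next 12 draws are then forced to be cyan, giving 136 + 12 = 148.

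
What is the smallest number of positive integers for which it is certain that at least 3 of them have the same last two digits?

There are 100 possible two-digit endings acting as pigeonholes.
With 100 × 2 = 200 positive integers we could place exactly 2 in each, with no class reaching 3.
One more forces some class to hold 3, so 200 + 1 = 201.

201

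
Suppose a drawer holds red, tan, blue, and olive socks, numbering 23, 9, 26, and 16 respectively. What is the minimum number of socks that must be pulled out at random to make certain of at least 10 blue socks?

58

To avoid blue socks as long as possible, exhaust the other 3 colors first.
The worst case draws every non-blue sock first: 23 + 9 + 16 = 48.
The next 10 draws are then forced to be blue, giving 48 + 10 = 58.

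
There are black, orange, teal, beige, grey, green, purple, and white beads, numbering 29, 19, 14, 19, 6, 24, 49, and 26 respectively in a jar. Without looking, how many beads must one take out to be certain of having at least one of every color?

The hardest color to obtain is grey: we could draw every other bead first — 186 − 6 = 180 beads — without a single grey one.
The next draw must be grey, so 180 + 1 = 181.

181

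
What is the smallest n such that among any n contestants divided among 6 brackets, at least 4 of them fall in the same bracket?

19

There are 6 brackets acting as pigeonholes.
With 6 × 3 = 18 contestants we could place exactly 3 in each, with no class reaching 4.
One more forces some class to hold 4, so 18 + 1 = 19.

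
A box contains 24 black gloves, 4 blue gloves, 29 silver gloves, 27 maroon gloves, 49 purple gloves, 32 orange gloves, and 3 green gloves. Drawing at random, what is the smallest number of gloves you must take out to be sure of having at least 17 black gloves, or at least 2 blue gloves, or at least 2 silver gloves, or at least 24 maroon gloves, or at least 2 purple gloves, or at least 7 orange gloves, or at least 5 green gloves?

52

The worst case stops just short of every target: 16 black, 1 blue, 1 silver, 23 maroon, 1 purple, 6 orange, all 3 green — 16 + 1 + 1 + 23 + 1 + 6 + 3 = 51 gloves.
One more glove must push some color to its target, so 51 + 1 = 52.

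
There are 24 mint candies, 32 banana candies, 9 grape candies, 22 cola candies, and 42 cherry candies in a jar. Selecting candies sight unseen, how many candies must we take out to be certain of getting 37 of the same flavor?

Treat the 5 flavors as pigeonholes.
In the worst case we take at most 36 of each flavor, but all 24 mint, all 32 banana, all 9 grape, and all 22 cola (fewer than 36), giving 24 + 32 + 9 + 22 + 36 = 123.
One more candy then forces some flavor to 37, so 123 + 1 = 124.

124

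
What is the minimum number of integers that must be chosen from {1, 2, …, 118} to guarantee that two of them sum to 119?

Partition {1, …, 118} into 59 pairs: {1,118}, {2,117}, …, {59,60}.
Choosing 59 integers — say the integers 1 through 59 — takes one from each pair and avoids the property.
Choosing 60 forces two into the same pair by pigeonhole, and those sum to 119. So 60.

60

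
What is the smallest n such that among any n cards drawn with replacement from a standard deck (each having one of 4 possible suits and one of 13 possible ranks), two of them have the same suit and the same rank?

There are 4 × 13 = 52 (suit, rank) combinations acting as pigeonholes.
With 52 cards drawn with replacement from a standard deck we could place one in each, avoiding any repeat.
One more forces some (suit, rank) pair to hold 2, so 52 + 1 = 53.

53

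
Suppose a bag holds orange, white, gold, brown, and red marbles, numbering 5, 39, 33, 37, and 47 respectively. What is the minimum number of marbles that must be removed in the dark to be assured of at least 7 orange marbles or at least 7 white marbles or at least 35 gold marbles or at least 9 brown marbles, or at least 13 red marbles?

Each of the 5 colors has its own threshold; avoid all of them simultaneously.
The worst case stops just short of every target: all 5 orange, 6 white, all 33 gold, 8 brown, 12 red — 5 + 6 + 33 + 8 + 12 = 64 marbles.
One more marble must push some color to its target, so 64 + 1 = 65.

65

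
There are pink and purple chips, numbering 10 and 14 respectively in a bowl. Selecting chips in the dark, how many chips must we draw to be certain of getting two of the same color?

The worst case takes 1 chip of each color without reaching 2 of any: 2 × 1 = 2.
The next chip must bring some color to 2, so 2 + 1 = 3.

3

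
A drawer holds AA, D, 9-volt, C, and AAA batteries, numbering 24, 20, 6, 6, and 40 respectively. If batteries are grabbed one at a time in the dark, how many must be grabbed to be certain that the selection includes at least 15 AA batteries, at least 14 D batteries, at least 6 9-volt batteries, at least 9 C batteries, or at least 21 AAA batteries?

The worst case stops just short of every target: 14 AA, 13 D, 5 9-volt, all 6 C, 20 AAA — 14 + 13 + 5 + 6 + 20 = 58 batteries.
One more battery must push some type to its target, so 58 + 1 = 59.

59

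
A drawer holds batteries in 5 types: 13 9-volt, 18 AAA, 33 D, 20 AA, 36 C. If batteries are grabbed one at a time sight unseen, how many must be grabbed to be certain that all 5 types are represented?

The hardest type to obtain is 9-volt: we could draw every other battery first — 120 − 13 = 107 batteries — without a single 9-volt one.
The next draw must be 9-volt, so 107 + 1 = 108.

108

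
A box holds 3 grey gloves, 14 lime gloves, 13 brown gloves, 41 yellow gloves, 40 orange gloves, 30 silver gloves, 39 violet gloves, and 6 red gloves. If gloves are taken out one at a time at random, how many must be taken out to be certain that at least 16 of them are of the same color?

97

Treat the 8 colors as pigeonholes.
In the worst case we take at most 15 of each color, but all 3 grey, all 14 lime, all 13 brown, and all 6 red (fewer than 15), giving 3 + 14 + 13 + 15 + 15 + 15 + 15 + 6 = 96.
One more glove then forces some color to 16, so 96 + 1 = 97.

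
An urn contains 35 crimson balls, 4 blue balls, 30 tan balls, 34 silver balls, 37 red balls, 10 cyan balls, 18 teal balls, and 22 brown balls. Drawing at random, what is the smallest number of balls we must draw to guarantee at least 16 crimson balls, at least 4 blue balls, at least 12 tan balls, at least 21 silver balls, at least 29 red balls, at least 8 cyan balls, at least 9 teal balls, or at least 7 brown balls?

The worst case stops just short of every target: 15 crimson, 3 blue, 11 tan, 20 silver, 28 red, 7 cyan, 8 teal, 6 brown — 15 + 3 + 11 + 20 + 28 + 7 + 8 + 6 = 98 balls.
One more ball must push some color to its target, so 98 + 1 = 99.

99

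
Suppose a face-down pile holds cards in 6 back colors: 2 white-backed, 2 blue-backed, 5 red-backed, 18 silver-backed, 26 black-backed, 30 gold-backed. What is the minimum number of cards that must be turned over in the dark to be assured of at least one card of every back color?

82

The hardest back color to obtain is white-backed: we could draw every other card first — 83 − 2 = 81 cards — without a single white-backed one.
The next draw must be white-backed, so 81 + 1 = 82.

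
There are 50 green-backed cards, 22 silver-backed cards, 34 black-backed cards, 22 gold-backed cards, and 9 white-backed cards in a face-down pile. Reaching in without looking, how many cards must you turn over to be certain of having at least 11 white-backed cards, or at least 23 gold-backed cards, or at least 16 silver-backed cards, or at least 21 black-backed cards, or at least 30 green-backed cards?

Each of the 5 back colors has its own threshold; avoid all of them simultaneously.
The worst case stops just short of every target: 29 green-backed, 15 silver-backed, 20 black-backed, 22 gold-backed, all 9 white-backed — 29 + 15 + 20 + 22 + 9 = 95 cards.
One more card must push some back color to its target, so 95 + 1 = 96.

96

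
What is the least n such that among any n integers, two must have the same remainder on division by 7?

8

Two integers differ by a multiple of 7 exactly when they share a remainder mod 7.
There are 7 residue classes mod 7, so 7 integers can all lie in distinct classes.
One more integer must repeat a residue, giving a difference divisible by 7. So n = 7 + 1 = 8.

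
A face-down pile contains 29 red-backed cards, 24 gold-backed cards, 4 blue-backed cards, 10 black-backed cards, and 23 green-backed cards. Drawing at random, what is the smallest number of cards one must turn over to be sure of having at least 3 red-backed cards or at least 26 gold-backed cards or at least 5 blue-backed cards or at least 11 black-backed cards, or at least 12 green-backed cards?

The worst case stops just short of every target: 2 red-backed, all 24 gold-backed, 4 blue-backed, 10 black-backed, 11 green-backed — 2 + 24 + 4 + 10 + 11 = 51 cards.
One more card must push some back color to its target, so 51 + 1 = 52.

52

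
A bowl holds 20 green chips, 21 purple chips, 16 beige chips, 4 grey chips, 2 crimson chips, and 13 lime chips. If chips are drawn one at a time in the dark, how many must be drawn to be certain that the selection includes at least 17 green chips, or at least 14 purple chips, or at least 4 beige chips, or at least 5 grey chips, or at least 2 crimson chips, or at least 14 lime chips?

51

Each of the 6 colors has its own threshold; avoid all of them simultaneously.
The worst case stops just short of every target: 16 green, 13 purple, 3 beige, 4 grey, 1 crimson, 13 lime — 16 + 13 + 3 + 4 + 1 + 13 = 50 chips.
One more chip must push some color to its target, so 50 + 1 = 51.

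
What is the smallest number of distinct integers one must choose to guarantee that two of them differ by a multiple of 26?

Two integers differ by a multiple of 26 exactly when they share a remainder mod 26.
There are 26 residue classes mod 26, so 26 integers can all lie in distinct classes.
One more integer must repeat a residue, giving a difference divisible by 26. So n = 26 + 1 = 27.

27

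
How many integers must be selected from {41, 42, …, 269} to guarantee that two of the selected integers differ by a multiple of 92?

93

Group the integers by remainder mod 92; there are 92 residue classes, each nonempty in this range.
Choosing one from each class (92 integers) avoids any shared remainder.
One more choice must repeat a class, so two differ by a multiple of 92. Hence 92 + 1 = 93.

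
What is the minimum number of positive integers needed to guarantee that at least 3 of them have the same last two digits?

201

There are 100 possible two-digit endings acting as pigeonholes.
With 100 × 2 = 200 positive integers we could place exactly 2 in each, with no class reaching 3.
One more forces some class to hold 3, so 200 + 1 = 201.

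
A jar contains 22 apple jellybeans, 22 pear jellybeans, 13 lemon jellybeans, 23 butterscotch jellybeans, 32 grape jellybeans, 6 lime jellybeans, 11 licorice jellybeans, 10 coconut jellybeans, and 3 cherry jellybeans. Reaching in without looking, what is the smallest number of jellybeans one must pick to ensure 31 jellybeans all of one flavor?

141

Treat the 9 flavors as pigeonholes.
In the worst case we take at most 30 of each flavor, but all 22 apple, all 22 pear, all 13 lemon, all 23 butterscotch, all 6 lime, all 11 licorice, all 10 coconut, and all 3 cherry (fewer than 30), giving 22 + 22 + 13 + 23 + 30 + 6 + 11 + 10 + 3 = 140.
One more jellybean then forces some flavor to 31, so 140 + 1 = 141.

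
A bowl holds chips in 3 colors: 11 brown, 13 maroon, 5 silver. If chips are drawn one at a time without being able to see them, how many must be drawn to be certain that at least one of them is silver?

To avoid silver chips as long as possible, exhaust the other 2 colors first.
The worst case draws every non-silver chip first: 11 + 13 = 24.
The next draw is then forced to be silver, giving 24 + 1 = 25.

25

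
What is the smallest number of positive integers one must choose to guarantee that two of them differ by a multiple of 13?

14

Use the pigeonhole principle on residue classes: two integers differ by a multiple of 13 exactly when they share a remainder mod 13.
There are 13 residue classes mod 13, so 13 integers can all lie in distinct classes.
One more integer must repeat a residue, giving a difference divisible by 13. So n = 13 + 1 = 14.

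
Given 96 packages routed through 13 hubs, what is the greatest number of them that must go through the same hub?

The 96 packages fall into 13 hubs.
If each of the 13 hubs held at most 7, the total would be at most 13 × 7 = 91 < 96, a contradiction.
So at least one holds ⌈96/13⌉ = 8.

8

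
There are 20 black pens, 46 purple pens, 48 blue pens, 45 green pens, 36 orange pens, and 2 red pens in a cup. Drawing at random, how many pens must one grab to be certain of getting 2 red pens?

197

To avoid red pens as long as possible, exhaust the other 5 ink colors first.
The worst case draws every non-red pen first: 20 + 46 + 48 + 45 + 36 = 195.
The next 2 draws are then forced to be red, giving 195 + 2 = 197.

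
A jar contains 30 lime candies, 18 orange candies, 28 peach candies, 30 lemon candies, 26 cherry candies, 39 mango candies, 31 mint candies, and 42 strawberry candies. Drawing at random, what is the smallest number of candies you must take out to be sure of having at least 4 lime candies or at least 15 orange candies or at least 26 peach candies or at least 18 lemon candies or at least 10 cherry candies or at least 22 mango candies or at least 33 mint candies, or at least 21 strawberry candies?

141

Each of the 8 flavors has its own threshold; avoid all of them simultaneously.
The worst case stops just short of every target: 3 lime, 14 orange, 25 peach, 17 lemon, 9 cherry, 21 mango, all 31 mint, 20 strawberry — 3 + 14 + 25 + 17 + 9 + 21 + 31 + 20 = 140 candies.
One more candy must push some flavor to its target, so 140 + 1 = 141.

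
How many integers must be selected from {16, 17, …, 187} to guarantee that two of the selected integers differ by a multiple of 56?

Use the pigeonhole principle on residue classes: group the integers by remainder mod 56; there are 56 residue classes, each nonempty in this range.
Choosing one from each class (56 integers) avoids any shared remainder.
One more choice must repeat a class, so two differ by a multiple of 56. Hence 56 + 1 = 57.

57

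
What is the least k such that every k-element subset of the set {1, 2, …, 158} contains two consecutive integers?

80

Partition {1, …, 158} into 79 pairs: {1,2}, {3,4}, …, {157,158}.
Choosing 79 integers — say the 79 even numbers 2, 4, …, 158 — takes one from each pair and avoids the property.
Choosing 80 forces two into the same pair by pigeonhole, and those are consecutive. So 80.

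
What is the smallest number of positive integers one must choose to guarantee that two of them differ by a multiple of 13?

14

Two integers differ by a multiple of 13 exactly when they share a remainder mod 13.
There are 13 residue classes mod 13, so 13 integers can all lie in distinct classes.
One more integer must repeat a residue, giving a difference divisible by 13. So n = 13 + 1 = 14.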